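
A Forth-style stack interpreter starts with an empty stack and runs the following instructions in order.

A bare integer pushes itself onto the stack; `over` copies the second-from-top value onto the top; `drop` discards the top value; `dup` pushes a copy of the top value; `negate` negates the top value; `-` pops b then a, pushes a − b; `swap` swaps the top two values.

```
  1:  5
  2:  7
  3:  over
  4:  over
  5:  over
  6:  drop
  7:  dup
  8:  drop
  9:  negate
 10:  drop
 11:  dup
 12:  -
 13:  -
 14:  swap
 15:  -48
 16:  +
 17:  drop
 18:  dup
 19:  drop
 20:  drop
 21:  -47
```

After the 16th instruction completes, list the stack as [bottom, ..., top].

5       [5]
7       [5, 7]
over    [5, 7, 5]
over    [5, 7, 5, 7]
over    [5, 7, 5, 7, 5]
drop    [5, 7, 5, 7]
dup     [5, 7, 5, 7, 7]
drop    [5, 7, 5, 7]
negate  [5, 7, 5, -7]
drop    [5, 7, 5]
dup     [5, 7, 5, 5]
-       [5, 7, 0]
-       [5, 7]
swap    [7, 5]
-48     [7, 5, -48]
+       [7, -43]

[7, -43]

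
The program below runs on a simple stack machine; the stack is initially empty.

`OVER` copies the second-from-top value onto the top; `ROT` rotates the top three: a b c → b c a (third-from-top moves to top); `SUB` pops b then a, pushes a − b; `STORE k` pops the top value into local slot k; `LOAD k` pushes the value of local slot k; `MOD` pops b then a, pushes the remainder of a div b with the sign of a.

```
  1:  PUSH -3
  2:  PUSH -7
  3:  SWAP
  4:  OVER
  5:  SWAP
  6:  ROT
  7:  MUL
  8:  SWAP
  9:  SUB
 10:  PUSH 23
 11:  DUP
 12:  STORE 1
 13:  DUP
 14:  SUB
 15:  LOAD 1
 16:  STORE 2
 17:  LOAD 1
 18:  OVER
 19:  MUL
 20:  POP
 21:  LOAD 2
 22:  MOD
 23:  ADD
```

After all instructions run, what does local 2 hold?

23

PUSH -3 -> -3
PUSH -7 -> -3 -7
SWAP    -> -7 -3
OVER    -> -7 -3 -7
SWAP    -> -7 -7 -3
ROT     -> -7 -3 -7
MUL     -> -7 21
SWAP    -> 21 -7
SUB     -> 28
PUSH 23 -> 28 23
DUP     -> 28 23 23
STORE 1 -> 28 23
DUP     -> 28 23 23
SUB     -> 28 0
LOAD 1  -> 28 0 23
STORE 2 -> 28 0
LOAD 1  -> 28 0 23
OVER    -> 28 0 23 0
MUL     -> 28 0 0
POP     -> 28 0
LOAD 2  -> 28 0 23
MOD     -> 28 0
ADD     -> 28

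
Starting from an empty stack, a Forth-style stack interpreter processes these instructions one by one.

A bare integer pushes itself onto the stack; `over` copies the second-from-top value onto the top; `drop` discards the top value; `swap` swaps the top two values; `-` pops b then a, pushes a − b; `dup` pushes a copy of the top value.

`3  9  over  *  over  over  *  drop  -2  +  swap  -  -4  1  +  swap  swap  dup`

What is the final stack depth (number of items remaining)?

3

3    : 3
9    : 3 9
over : 3 9 3
*    : 3 27
over : 3 27 3
over : 3 27 3 27
*    : 3 27 81
drop : 3 27
-2   : 3 27 -2
+    : 3 25
swap : 25 3
-    : 22
-4   : 22 -4
1    : 22 -4 1
+    : 22 -3
swap : -3 22
swap : 22 -3
dup  : 22 -3 -3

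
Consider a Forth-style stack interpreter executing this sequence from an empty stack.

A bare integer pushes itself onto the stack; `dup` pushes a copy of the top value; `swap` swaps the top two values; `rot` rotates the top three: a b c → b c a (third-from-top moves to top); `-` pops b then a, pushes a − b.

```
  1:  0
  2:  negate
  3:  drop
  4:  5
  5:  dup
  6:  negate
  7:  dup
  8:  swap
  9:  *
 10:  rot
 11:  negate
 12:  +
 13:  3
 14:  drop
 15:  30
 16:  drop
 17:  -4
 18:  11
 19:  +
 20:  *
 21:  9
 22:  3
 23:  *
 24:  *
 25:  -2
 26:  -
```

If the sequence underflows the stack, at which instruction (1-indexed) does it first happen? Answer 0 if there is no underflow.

10

0      → [0]
negate → [0]
drop   → []
5      → [5]
dup    → [5, 5]
negate → [5, -5]
dup    → [5, -5, -5]
swap   → [5, -5, -5]
*      → [5, 25]
rot  — needs 3 operands, stack has 2 → underflow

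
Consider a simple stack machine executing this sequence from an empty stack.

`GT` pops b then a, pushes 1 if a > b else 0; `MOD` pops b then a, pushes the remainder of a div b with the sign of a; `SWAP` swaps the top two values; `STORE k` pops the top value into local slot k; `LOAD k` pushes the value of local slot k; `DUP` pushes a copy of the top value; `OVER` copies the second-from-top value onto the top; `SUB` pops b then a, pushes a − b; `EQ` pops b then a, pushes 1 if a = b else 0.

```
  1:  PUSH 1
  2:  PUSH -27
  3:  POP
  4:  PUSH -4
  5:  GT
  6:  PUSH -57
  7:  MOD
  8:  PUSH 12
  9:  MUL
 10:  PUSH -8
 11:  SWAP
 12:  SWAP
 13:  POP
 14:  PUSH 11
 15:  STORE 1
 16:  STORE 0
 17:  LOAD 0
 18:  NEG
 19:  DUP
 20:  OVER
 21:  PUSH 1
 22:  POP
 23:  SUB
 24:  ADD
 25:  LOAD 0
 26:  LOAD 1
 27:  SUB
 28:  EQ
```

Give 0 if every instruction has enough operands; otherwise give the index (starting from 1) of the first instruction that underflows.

0

PUSH 1   → 1
PUSH -27 → 1 -27
POP      → 1
PUSH -4  → 1 -4
GT       → 1
PUSH -57 → 1 -57
MOD      → 1
PUSH 12  → 1 12
MUL      → 12
PUSH -8  → 12 -8
SWAP     → -8 12
SWAP     → 12 -8
POP      → 12
PUSH 11  → 12 11
STORE 1  → 12
STORE 0  → (empty)
LOAD 0   → 12
NEG      → -12
DUP      → -12 -12
OVER     → -12 -12 -12
PUSH 1   → -12 -12 -12 1
POP      → -12 -12 -12
SUB      → -12 0
ADD      → -12
LOAD 0   → -12 12
LOAD 1   → -12 12 11
SUB      → -12 1
EQ       → 0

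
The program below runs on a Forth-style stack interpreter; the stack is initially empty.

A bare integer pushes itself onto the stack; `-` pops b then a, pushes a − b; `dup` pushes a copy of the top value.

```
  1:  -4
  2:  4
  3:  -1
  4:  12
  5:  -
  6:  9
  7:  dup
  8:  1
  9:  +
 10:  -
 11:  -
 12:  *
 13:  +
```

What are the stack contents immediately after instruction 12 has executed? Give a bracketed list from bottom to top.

[-4, -48]

-4  -> -4
4   -> -4 4
-1  -> -4 4 -1
12  -> -4 4 -1 12
-   -> -4 4 -13
9   -> -4 4 -13 9
dup -> -4 4 -13 9 9
1   -> -4 4 -13 9 9 1
+   -> -4 4 -13 9 10
-   -> -4 4 -13 -1
-   -> -4 4 -12
*   -> -4 -48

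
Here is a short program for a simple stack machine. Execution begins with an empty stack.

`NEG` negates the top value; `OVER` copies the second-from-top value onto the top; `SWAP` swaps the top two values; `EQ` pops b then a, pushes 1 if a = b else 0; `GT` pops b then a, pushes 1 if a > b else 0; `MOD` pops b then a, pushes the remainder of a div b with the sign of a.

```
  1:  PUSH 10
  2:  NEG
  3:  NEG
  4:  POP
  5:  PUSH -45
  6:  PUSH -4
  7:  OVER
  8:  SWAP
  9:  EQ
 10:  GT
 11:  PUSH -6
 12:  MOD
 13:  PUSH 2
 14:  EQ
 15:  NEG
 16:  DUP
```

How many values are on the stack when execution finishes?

PUSH 10  -> 10
NEG      -> -10
NEG      -> 10
POP      -> (empty)
PUSH -45 -> -45
PUSH -4  -> -45 -4
OVER     -> -45 -4 -45
SWAP     -> -45 -45 -4
EQ       -> -45 0
GT       -> 0
PUSH -6  -> 0 -6
MOD      -> 0
PUSH 2   -> 0 2
EQ       -> 0
NEG      -> 0
DUP      -> 0 0

2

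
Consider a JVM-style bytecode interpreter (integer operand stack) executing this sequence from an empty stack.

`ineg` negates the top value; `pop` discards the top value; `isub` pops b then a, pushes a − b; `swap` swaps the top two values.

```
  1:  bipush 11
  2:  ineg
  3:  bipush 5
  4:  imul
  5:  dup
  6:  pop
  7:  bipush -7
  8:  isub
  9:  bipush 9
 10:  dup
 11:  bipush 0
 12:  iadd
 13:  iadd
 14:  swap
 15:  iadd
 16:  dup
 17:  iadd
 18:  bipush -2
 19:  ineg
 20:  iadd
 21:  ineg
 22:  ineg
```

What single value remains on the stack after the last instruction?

bipush 11 -> 11
ineg      -> -11
bipush 5  -> -11 5
imul      -> -55
dup       -> -55 -55
pop       -> -55
bipush -7 -> -55 -7
isub      -> -48
bipush 9  -> -48 9
dup       -> -48 9 9
bipush 0  -> -48 9 9 0
iadd      -> -48 9 9
iadd      -> -48 18
swap      -> 18 -48
iadd      -> -30
dup       -> -30 -30
iadd      -> -60
bipush -2 -> -60 -2
ineg      -> -60 2
iadd      -> -58
ineg      -> 58
ineg      -> -58

-58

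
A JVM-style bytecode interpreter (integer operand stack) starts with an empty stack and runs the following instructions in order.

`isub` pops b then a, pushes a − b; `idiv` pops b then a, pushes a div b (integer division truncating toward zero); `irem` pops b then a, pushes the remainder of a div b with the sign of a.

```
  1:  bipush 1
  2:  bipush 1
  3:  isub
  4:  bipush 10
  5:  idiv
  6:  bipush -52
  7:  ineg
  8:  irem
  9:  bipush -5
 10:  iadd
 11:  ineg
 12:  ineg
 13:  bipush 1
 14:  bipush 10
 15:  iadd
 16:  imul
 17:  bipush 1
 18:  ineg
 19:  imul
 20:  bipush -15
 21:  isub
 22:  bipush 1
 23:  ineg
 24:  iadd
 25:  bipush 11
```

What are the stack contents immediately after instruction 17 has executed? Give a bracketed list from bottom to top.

[-55, 1]

bipush 1   → [1]
bipush 1   → [1, 1]
isub       → [0]
bipush 10  → [0, 10]
idiv       → [0]
bipush -52 → [0, -52]
ineg       → [0, 52]
irem       → [0]
bipush -5  → [0, -5]
iadd       → [-5]
ineg       → [5]
ineg       → [-5]
bipush 1   → [-5, 1]
bipush 10  → [-5, 1, 10]
iadd       → [-5, 11]
imul       → [-55]
bipush 1   → [-55, 1]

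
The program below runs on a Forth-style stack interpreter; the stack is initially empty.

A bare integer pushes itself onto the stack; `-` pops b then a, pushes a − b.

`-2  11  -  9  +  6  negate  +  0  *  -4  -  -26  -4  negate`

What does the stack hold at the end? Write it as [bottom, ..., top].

[4, -26, 4]

-2     : [-2]
11     : [-2, 11]
-      : [-13]
9      : [-13, 9]
+      : [-4]
6      : [-4, 6]
negate : [-4, -6]
+      : [-10]
0      : [-10, 0]
*      : [0]
-4     : [0, -4]
-      : [4]
-26    : [4, -26]
-4     : [4, -26, -4]
negate : [4, -26, 4]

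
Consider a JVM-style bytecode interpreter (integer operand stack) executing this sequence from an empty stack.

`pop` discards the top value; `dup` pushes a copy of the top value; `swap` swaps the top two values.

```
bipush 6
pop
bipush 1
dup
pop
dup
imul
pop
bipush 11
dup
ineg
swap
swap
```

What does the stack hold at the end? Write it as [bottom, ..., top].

bipush 6  → 6
pop       → (empty)
bipush 1  → 1
dup       → 1 1
pop       → 1
dup       → 1 1
imul      → 1
pop       → (empty)
bipush 11 → 11
dup       → 11 11
ineg      → 11 -11
swap      → -11 11
swap      → 11 -11

[11, -11]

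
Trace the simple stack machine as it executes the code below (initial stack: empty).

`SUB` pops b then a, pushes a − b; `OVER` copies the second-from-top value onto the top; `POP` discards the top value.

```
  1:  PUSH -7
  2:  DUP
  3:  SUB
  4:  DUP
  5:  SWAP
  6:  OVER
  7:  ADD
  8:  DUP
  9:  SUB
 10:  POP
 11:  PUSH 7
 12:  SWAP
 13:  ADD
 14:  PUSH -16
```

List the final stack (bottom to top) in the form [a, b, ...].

PUSH -7  -> -7
DUP      -> -7 -7
SUB      -> 0
DUP      -> 0 0
SWAP     -> 0 0
OVER     -> 0 0 0
ADD      -> 0 0
DUP      -> 0 0 0
SUB      -> 0 0
POP      -> 0
PUSH 7   -> 0 7
SWAP     -> 7 0
ADD      -> 7
PUSH -16 -> 7 -16

[7, -16]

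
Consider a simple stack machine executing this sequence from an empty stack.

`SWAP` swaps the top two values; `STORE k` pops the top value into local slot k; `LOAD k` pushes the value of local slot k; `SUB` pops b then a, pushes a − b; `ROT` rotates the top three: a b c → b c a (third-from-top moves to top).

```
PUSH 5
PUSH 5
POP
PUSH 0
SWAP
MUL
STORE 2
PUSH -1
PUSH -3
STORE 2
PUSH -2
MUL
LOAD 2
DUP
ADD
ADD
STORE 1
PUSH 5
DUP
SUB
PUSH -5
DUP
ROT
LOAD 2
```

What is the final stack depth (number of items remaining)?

4

PUSH 5  → [5]
PUSH 5  → [5, 5]
POP     → [5]
PUSH 0  → [5, 0]
SWAP    → [0, 5]
MUL     → [0]
STORE 2 → []
PUSH -1 → [-1]
PUSH -3 → [-1, -3]
STORE 2 → [-1]
PUSH -2 → [-1, -2]
MUL     → [2]
LOAD 2  → [2, -3]
DUP     → [2, -3, -3]
ADD     → [2, -6]
ADD     → [-4]
STORE 1 → []
PUSH 5  → [5]
DUP     → [5, 5]
SUB     → [0]
PUSH -5 → [0, -5]
DUP     → [0, -5, -5]
ROT     → [-5, -5, 0]
LOAD 2  → [-5, -5, 0, -3]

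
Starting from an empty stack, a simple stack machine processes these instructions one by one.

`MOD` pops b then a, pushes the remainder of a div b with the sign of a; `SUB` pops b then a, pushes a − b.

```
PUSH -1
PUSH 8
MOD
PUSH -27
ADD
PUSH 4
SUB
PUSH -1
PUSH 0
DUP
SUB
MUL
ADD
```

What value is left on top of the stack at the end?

PUSH -1  → -1
PUSH 8   → -1 8
MOD      → -1
PUSH -27 → -1 -27
ADD      → -28
PUSH 4   → -28 4
SUB      → -32
PUSH -1  → -32 -1
PUSH 0   → -32 -1 0
DUP      → -32 -1 0 0
SUB      → -32 -1 0
MUL      → -32 0
ADD      → -32

-32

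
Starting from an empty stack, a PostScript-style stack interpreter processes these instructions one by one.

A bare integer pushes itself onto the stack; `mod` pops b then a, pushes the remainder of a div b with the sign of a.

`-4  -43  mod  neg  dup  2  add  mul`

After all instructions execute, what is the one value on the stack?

-4  → -4
-43 → -4 -43
mod → -4
neg → 4
dup → 4 4
2   → 4 4 2
add → 4 6
mul → 24

24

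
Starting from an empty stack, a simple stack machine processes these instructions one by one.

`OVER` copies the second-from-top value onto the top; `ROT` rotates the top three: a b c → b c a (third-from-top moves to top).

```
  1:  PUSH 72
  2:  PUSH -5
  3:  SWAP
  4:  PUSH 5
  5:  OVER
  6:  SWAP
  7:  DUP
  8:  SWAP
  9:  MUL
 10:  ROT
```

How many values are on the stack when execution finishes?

4

PUSH 72 → 72
PUSH -5 → 72 -5
SWAP    → -5 72
PUSH 5  → -5 72 5
OVER    → -5 72 5 72
SWAP    → -5 72 72 5
DUP     → -5 72 72 5 5
SWAP    → -5 72 72 5 5
MUL     → -5 72 72 25
ROT     → -5 72 25 72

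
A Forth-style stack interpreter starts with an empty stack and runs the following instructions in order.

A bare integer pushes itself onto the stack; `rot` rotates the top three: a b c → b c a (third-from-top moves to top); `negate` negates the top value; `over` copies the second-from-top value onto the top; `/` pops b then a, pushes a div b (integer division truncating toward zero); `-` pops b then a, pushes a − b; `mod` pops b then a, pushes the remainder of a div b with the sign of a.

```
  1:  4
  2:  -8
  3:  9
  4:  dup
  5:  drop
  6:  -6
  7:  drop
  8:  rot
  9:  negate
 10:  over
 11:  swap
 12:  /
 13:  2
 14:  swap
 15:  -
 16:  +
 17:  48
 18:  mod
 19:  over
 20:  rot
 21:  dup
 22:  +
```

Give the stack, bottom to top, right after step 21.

[13, -8, -8, -8]

4       [4]
-8      [4, -8]
9       [4, -8, 9]
dup     [4, -8, 9, 9]
drop    [4, -8, 9]
-6      [4, -8, 9, -6]
drop    [4, -8, 9]
rot     [-8, 9, 4]
negate  [-8, 9, -4]
over    [-8, 9, -4, 9]
swap    [-8, 9, 9, -4]
/       [-8, 9, -2]
2       [-8, 9, -2, 2]
swap    [-8, 9, 2, -2]
-       [-8, 9, 4]
+       [-8, 13]
48      [-8, 13, 48]
mod     [-8, 13]
over    [-8, 13, -8]
rot     [13, -8, -8]
dup     [13, -8, -8, -8]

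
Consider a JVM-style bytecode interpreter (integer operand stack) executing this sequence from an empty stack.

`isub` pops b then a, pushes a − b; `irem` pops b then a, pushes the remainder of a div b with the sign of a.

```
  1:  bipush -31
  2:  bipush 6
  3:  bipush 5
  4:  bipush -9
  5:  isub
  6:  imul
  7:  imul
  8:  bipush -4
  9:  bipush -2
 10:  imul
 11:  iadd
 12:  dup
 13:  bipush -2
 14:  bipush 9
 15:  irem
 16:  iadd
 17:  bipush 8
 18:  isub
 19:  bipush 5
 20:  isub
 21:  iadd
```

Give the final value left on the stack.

bipush -31 -> -31
bipush 6   -> -31 6
bipush 5   -> -31 6 5
bipush -9  -> -31 6 5 -9
isub       -> -31 6 14
imul       -> -31 84
imul       -> -2604
bipush -4  -> -2604 -4
bipush -2  -> -2604 -4 -2
imul       -> -2604 8
iadd       -> -2596
dup        -> -2596 -2596
bipush -2  -> -2596 -2596 -2
bipush 9   -> -2596 -2596 -2 9
irem       -> -2596 -2596 -2
iadd       -> -2596 -2598
bipush 8   -> -2596 -2598 8
isub       -> -2596 -2606
bipush 5   -> -2596 -2606 5
isub       -> -2596 -2611
iadd       -> -5207

-5207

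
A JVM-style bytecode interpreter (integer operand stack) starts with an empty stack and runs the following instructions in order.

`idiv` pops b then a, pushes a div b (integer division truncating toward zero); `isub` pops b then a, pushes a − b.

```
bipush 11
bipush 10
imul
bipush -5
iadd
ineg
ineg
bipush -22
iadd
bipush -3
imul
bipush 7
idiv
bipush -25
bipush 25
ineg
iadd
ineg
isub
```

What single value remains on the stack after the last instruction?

-85

bipush 11   [11]
bipush 10   [11, 10]
imul        [110]
bipush -5   [110, -5]
iadd        [105]
ineg        [-105]
ineg        [105]
bipush -22  [105, -22]
iadd        [83]
bipush -3   [83, -3]
imul        [-249]
bipush 7    [-249, 7]
idiv        [-35]
bipush -25  [-35, -25]
bipush 25   [-35, -25, 25]
ineg        [-35, -25, -25]
iadd        [-35, -50]
ineg        [-35, 50]
isub        [-85]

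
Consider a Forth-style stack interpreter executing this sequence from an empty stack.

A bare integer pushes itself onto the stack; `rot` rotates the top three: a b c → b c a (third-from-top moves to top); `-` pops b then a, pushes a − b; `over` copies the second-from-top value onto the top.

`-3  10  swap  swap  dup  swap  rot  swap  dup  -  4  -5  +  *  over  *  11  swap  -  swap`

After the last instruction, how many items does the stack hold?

3

-3    [-3]
10    [-3, 10]
swap  [10, -3]
swap  [-3, 10]
dup   [-3, 10, 10]
swap  [-3, 10, 10]
rot   [10, 10, -3]
swap  [10, -3, 10]
dup   [10, -3, 10, 10]
-     [10, -3, 0]
4     [10, -3, 0, 4]
-5    [10, -3, 0, 4, -5]
+     [10, -3, 0, -1]
*     [10, -3, 0]
over  [10, -3, 0, -3]
*     [10, -3, 0]
11    [10, -3, 0, 11]
swap  [10, -3, 11, 0]
-     [10, -3, 11]
swap  [10, 11, -3]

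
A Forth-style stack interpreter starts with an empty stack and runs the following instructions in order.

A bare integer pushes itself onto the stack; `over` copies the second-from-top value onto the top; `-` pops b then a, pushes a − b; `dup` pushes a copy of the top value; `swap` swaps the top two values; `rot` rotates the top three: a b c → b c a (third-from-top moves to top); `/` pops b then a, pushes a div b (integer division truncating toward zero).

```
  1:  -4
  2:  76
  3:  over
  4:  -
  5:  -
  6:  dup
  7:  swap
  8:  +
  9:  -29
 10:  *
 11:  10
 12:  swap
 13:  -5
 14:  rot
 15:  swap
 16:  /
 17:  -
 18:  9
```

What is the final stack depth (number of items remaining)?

2

-4   → [-4]
76   → [-4, 76]
over → [-4, 76, -4]
-    → [-4, 80]
-    → [-84]
dup  → [-84, -84]
swap → [-84, -84]
+    → [-168]
-29  → [-168, -29]
*    → [4872]
10   → [4872, 10]
swap → [10, 4872]
-5   → [10, 4872, -5]
rot  → [4872, -5, 10]
swap → [4872, 10, -5]
/    → [4872, -2]
-    → [4874]
9    → [4874, 9]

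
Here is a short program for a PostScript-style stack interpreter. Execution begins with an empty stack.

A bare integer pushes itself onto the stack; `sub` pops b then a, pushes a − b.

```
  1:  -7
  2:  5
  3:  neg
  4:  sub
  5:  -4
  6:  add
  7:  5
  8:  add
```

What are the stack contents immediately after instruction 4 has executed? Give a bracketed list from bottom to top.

-7  : -7
5   : -7 5
neg : -7 -5
sub : -2

[-2]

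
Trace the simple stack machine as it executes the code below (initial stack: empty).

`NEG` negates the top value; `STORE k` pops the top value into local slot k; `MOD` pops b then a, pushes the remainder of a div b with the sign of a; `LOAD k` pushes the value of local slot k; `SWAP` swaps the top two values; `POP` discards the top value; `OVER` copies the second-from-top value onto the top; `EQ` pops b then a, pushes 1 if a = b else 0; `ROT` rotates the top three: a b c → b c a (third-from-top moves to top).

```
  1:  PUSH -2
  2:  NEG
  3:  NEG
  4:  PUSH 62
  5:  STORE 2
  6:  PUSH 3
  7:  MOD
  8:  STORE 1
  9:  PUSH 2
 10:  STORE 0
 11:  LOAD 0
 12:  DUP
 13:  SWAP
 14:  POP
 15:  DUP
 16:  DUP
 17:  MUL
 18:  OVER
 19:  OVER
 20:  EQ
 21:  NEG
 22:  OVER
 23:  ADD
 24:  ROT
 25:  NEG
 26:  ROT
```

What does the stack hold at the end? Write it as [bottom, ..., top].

PUSH -2  -2
NEG      2
NEG      -2
PUSH 62  -2 62
STORE 2  -2
PUSH 3   -2 3
MOD      -2
STORE 1  (empty)
PUSH 2   2
STORE 0  (empty)
LOAD 0   2
DUP      2 2
SWAP     2 2
POP      2
DUP      2 2
DUP      2 2 2
MUL      2 4
OVER     2 4 2
OVER     2 4 2 4
EQ       2 4 0
NEG      2 4 0
OVER     2 4 0 4
ADD      2 4 4
ROT      4 4 2
NEG      4 4 -2
ROT      4 -2 4

[4, -2, 4]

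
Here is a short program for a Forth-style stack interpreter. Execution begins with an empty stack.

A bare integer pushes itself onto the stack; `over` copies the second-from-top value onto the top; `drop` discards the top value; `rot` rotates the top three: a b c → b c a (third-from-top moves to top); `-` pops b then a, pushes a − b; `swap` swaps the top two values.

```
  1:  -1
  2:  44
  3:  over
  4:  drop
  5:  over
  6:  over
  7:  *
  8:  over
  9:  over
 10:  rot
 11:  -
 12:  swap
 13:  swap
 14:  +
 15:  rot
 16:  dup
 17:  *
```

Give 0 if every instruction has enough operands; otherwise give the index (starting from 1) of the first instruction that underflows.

0

-1   → -1
44   → -1 44
over → -1 44 -1
drop → -1 44
over → -1 44 -1
over → -1 44 -1 44
*    → -1 44 -44
over → -1 44 -44 44
over → -1 44 -44 44 -44
rot  → -1 44 44 -44 -44
-    → -1 44 44 0
swap → -1 44 0 44
swap → -1 44 44 0
+    → -1 44 44
rot  → 44 44 -1
dup  → 44 44 -1 -1
*    → 44 44 1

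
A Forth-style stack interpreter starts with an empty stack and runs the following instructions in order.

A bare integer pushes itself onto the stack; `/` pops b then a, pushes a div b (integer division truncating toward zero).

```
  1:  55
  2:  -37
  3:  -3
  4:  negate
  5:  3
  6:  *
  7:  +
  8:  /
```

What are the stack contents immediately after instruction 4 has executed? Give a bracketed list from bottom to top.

55     : 55
-37    : 55 -37
-3     : 55 -37 -3
negate : 55 -37 3

[55, -37, 3]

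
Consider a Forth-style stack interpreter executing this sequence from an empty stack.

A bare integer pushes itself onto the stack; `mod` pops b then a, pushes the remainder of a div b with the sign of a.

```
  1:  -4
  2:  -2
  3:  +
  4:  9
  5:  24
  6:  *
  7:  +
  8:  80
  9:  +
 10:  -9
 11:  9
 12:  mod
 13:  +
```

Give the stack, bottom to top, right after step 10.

[290, -9]

-4 : -4
-2 : -4 -2
+  : -6
9  : -6 9
24 : -6 9 24
*  : -6 216
+  : 210
80 : 210 80
+  : 290
-9 : 290 -9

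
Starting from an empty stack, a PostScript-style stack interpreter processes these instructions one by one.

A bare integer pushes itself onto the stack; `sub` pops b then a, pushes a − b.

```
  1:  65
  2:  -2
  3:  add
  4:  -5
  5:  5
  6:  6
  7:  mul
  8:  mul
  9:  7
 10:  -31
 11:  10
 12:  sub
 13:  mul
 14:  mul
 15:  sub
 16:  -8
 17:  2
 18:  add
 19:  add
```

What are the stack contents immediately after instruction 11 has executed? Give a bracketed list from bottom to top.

[63, -150, 7, -31, 10]

65  : [65]
-2  : [65, -2]
add : [63]
-5  : [63, -5]
5   : [63, -5, 5]
6   : [63, -5, 5, 6]
mul : [63, -5, 30]
mul : [63, -150]
7   : [63, -150, 7]
-31 : [63, -150, 7, -31]
10  : [63, -150, 7, -31, 10]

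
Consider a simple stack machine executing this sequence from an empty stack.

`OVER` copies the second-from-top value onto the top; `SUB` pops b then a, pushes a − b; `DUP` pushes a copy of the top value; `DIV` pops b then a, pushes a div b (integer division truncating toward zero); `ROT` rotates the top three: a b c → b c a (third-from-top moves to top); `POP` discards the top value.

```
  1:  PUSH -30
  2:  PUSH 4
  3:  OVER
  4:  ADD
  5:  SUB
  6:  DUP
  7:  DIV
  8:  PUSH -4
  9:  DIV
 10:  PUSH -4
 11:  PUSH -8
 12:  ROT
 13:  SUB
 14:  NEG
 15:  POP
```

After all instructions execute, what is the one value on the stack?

PUSH -30  -30
PUSH 4    -30 4
OVER      -30 4 -30
ADD       -30 -26
SUB       -4
DUP       -4 -4
DIV       1
PUSH -4   1 -4
DIV       0
PUSH -4   0 -4
PUSH -8   0 -4 -8
ROT       -4 -8 0
SUB       -4 -8
NEG       -4 8
POP       -4

-4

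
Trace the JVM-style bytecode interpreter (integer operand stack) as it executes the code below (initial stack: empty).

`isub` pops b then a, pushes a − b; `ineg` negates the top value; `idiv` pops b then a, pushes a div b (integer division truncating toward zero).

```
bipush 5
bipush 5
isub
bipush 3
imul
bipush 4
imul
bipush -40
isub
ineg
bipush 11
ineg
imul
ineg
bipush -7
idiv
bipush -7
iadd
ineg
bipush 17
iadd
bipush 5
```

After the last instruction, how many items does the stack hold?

2

bipush 5   → [5]
bipush 5   → [5, 5]
isub       → [0]
bipush 3   → [0, 3]
imul       → [0]
bipush 4   → [0, 4]
imul       → [0]
bipush -40 → [0, -40]
isub       → [40]
ineg       → [-40]
bipush 11  → [-40, 11]
ineg       → [-40, -11]
imul       → [440]
ineg       → [-440]
bipush -7  → [-440, -7]
idiv       → [62]
bipush -7  → [62, -7]
iadd       → [55]
ineg       → [-55]
bipush 17  → [-55, 17]
iadd       → [-38]
bipush 5   → [-38, 5]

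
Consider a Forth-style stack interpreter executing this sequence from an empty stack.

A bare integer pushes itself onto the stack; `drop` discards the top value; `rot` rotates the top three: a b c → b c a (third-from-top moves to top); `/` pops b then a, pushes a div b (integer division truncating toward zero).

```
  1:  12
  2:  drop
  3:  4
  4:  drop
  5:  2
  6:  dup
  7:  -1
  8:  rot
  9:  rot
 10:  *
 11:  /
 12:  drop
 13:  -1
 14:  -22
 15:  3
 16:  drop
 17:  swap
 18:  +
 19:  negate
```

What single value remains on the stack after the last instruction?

12      12
drop    (empty)
4       4
drop    (empty)
2       2
dup     2 2
-1      2 2 -1
rot     2 -1 2
rot     -1 2 2
*       -1 4
/       0
drop    (empty)
-1      -1
-22     -1 -22
3       -1 -22 3
drop    -1 -22
swap    -22 -1
+       -23
negate  23

23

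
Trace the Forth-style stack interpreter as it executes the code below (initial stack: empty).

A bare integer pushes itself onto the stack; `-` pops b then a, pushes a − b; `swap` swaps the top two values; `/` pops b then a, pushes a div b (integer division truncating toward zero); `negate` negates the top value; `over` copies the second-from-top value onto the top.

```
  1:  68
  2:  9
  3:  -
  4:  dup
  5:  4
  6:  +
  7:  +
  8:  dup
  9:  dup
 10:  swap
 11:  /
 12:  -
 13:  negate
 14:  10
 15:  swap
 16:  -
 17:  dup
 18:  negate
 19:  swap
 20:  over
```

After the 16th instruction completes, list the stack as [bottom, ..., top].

[131]

68     -> [68]
9      -> [68, 9]
-      -> [59]
dup    -> [59, 59]
4      -> [59, 59, 4]
+      -> [59, 63]
+      -> [122]
dup    -> [122, 122]
dup    -> [122, 122, 122]
swap   -> [122, 122, 122]
/      -> [122, 1]
-      -> [121]
negate -> [-121]
10     -> [-121, 10]
swap   -> [10, -121]
-      -> [131]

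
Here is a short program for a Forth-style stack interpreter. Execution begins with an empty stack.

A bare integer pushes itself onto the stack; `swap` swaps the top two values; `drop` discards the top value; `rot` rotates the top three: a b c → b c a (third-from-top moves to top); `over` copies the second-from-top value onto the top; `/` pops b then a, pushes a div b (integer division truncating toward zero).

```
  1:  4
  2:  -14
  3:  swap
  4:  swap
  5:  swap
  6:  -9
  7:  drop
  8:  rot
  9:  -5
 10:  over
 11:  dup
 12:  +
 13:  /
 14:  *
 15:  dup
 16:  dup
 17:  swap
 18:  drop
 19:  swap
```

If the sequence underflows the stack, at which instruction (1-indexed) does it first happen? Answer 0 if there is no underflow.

8

4     4
-14   4 -14
swap  -14 4
swap  4 -14
swap  -14 4
-9    -14 4 -9
drop  -14 4
rot  — needs 3 operands, stack has 2 → underflow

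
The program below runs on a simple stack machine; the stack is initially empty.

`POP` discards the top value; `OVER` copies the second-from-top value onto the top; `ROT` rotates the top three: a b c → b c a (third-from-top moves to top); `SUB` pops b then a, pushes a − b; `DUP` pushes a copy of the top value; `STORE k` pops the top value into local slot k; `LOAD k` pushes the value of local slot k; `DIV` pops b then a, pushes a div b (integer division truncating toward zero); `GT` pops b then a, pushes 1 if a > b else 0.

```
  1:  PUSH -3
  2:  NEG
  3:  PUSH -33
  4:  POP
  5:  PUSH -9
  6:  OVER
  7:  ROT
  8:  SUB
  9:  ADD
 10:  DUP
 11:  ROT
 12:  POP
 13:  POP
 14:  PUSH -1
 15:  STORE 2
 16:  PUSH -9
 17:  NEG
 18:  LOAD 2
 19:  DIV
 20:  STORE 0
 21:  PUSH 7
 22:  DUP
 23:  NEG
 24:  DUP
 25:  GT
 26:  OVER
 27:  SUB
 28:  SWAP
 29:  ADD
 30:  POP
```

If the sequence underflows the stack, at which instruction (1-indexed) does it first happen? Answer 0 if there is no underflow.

PUSH -3  : [-3]
NEG      : [3]
PUSH -33 : [3, -33]
POP      : [3]
PUSH -9  : [3, -9]
OVER     : [3, -9, 3]
ROT      : [-9, 3, 3]
SUB      : [-9, 0]
ADD      : [-9]
DUP      : [-9, -9]
ROT  — needs 3 operands, stack has 2 → underflow

11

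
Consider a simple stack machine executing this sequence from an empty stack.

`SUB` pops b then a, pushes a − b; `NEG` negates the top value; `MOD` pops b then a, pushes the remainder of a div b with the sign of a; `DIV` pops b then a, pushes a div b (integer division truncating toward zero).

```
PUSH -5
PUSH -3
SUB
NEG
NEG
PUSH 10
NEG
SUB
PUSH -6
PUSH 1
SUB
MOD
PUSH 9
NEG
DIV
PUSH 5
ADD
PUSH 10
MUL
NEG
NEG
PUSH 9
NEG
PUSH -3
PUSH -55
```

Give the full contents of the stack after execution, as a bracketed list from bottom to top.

[50, -9, -3, -55]

PUSH -5   -5
PUSH -3   -5 -3
SUB       -2
NEG       2
NEG       -2
PUSH 10   -2 10
NEG       -2 -10
SUB       8
PUSH -6   8 -6
PUSH 1    8 -6 1
SUB       8 -7
MOD       1
PUSH 9    1 9
NEG       1 -9
DIV       0
PUSH 5    0 5
ADD       5
PUSH 10   5 10
MUL       50
NEG       -50
NEG       50
PUSH 9    50 9
NEG       50 -9
PUSH -3   50 -9 -3
PUSH -55  50 -9 -3 -55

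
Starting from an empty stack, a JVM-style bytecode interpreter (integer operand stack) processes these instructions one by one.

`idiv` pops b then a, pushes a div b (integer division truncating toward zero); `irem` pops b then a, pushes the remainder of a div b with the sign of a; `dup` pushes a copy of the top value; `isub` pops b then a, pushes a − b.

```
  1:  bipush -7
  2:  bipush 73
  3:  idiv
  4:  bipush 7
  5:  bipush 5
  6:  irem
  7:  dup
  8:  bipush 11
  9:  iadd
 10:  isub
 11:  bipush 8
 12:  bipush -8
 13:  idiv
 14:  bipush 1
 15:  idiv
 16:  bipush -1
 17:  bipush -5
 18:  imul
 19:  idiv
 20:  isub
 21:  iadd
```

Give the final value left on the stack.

bipush -7 : [-7]
bipush 73 : [-7, 73]
idiv      : [0]
bipush 7  : [0, 7]
bipush 5  : [0, 7, 5]
irem      : [0, 2]
dup       : [0, 2, 2]
bipush 11 : [0, 2, 2, 11]
iadd      : [0, 2, 13]
isub      : [0, -11]
bipush 8  : [0, -11, 8]
bipush -8 : [0, -11, 8, -8]
idiv      : [0, -11, -1]
bipush 1  : [0, -11, -1, 1]
idiv      : [0, -11, -1]
bipush -1 : [0, -11, -1, -1]
bipush -5 : [0, -11, -1, -1, -5]
imul      : [0, -11, -1, 5]
idiv      : [0, -11, 0]
isub      : [0, -11]
iadd      : [-11]

-11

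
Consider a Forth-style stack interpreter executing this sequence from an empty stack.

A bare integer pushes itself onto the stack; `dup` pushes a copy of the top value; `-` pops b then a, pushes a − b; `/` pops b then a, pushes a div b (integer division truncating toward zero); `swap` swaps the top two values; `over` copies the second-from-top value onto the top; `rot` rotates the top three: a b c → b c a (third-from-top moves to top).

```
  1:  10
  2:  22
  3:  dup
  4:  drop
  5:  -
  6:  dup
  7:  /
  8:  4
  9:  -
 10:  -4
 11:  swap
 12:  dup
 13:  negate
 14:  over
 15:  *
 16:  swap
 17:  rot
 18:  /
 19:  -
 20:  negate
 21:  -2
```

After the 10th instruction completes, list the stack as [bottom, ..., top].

[-3, -4]

10   -> 10
22   -> 10 22
dup  -> 10 22 22
drop -> 10 22
-    -> -12
dup  -> -12 -12
/    -> 1
4    -> 1 4
-    -> -3
-4   -> -3 -4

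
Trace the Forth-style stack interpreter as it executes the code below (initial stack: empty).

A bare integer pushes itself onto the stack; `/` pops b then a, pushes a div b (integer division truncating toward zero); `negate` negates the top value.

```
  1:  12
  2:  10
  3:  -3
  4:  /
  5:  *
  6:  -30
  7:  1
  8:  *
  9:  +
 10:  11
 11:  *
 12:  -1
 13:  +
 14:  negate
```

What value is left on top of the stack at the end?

12     -> 12
10     -> 12 10
-3     -> 12 10 -3
/      -> 12 -3
*      -> -36
-30    -> -36 -30
1      -> -36 -30 1
*      -> -36 -30
+      -> -66
11     -> -66 11
*      -> -726
-1     -> -726 -1
+      -> -727
negate -> 727

727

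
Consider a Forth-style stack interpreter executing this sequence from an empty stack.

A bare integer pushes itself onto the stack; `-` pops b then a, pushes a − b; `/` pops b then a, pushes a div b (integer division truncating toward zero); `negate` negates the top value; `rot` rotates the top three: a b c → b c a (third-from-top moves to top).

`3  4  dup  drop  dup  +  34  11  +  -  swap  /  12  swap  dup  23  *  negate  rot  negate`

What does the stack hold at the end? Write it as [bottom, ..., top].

3      -> [3]
4      -> [3, 4]
dup    -> [3, 4, 4]
drop   -> [3, 4]
dup    -> [3, 4, 4]
+      -> [3, 8]
34     -> [3, 8, 34]
11     -> [3, 8, 34, 11]
+      -> [3, 8, 45]
-      -> [3, -37]
swap   -> [-37, 3]
/      -> [-12]
12     -> [-12, 12]
swap   -> [12, -12]
dup    -> [12, -12, -12]
23     -> [12, -12, -12, 23]
*      -> [12, -12, -276]
negate -> [12, -12, 276]
rot    -> [-12, 276, 12]
negate -> [-12, 276, -12]

[-12, 276, -12]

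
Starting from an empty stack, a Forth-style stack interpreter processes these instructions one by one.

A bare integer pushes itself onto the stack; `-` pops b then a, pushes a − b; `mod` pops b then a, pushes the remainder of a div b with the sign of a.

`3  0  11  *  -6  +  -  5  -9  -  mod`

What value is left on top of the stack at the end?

9

3   : [3]
0   : [3, 0]
11  : [3, 0, 11]
*   : [3, 0]
-6  : [3, 0, -6]
+   : [3, -6]
-   : [9]
5   : [9, 5]
-9  : [9, 5, -9]
-   : [9, 14]
mod : [9]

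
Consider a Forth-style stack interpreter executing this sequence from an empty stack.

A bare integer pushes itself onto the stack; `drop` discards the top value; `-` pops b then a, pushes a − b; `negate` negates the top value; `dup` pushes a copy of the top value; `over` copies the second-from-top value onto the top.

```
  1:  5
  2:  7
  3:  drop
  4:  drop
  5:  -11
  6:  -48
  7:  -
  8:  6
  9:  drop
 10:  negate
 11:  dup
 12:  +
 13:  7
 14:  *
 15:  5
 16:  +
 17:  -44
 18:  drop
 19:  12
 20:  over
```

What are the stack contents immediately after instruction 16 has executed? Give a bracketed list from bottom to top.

5      : [5]
7      : [5, 7]
drop   : [5]
drop   : []
-11    : [-11]
-48    : [-11, -48]
-      : [37]
6      : [37, 6]
drop   : [37]
negate : [-37]
dup    : [-37, -37]
+      : [-74]
7      : [-74, 7]
*      : [-518]
5      : [-518, 5]
+      : [-513]

[-513]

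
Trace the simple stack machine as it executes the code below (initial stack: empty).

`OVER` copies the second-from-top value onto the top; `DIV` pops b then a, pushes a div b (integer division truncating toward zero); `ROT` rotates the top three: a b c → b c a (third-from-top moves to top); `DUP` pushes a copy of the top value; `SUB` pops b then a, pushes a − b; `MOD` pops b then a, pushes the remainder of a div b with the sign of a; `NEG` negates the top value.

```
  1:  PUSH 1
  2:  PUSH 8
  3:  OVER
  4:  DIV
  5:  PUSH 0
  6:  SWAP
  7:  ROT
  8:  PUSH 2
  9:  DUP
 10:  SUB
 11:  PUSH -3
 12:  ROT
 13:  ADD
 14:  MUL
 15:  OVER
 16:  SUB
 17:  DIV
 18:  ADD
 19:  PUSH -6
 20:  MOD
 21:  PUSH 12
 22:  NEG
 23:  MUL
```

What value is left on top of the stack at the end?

PUSH 1  -> 1
PUSH 8  -> 1 8
OVER    -> 1 8 1
DIV     -> 1 8
PUSH 0  -> 1 8 0
SWAP    -> 1 0 8
ROT     -> 0 8 1
PUSH 2  -> 0 8 1 2
DUP     -> 0 8 1 2 2
SUB     -> 0 8 1 0
PUSH -3 -> 0 8 1 0 -3
ROT     -> 0 8 0 -3 1
ADD     -> 0 8 0 -2
MUL     -> 0 8 0
OVER    -> 0 8 0 8
SUB     -> 0 8 -8
DIV     -> 0 -1
ADD     -> -1
PUSH -6 -> -1 -6
MOD     -> -1
PUSH 12 -> -1 12
NEG     -> -1 -12
MUL     -> 12

12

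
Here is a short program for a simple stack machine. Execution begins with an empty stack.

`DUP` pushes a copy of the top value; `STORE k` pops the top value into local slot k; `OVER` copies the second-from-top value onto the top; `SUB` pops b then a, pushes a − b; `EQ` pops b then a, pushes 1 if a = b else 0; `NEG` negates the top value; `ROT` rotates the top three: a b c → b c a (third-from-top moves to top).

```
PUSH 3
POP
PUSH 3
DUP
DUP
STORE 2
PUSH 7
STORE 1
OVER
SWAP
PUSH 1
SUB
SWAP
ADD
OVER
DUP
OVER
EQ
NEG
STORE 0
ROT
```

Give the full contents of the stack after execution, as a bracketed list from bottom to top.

PUSH 3  -> 3
POP     -> (empty)
PUSH 3  -> 3
DUP     -> 3 3
DUP     -> 3 3 3
STORE 2 -> 3 3
PUSH 7  -> 3 3 7
STORE 1 -> 3 3
OVER    -> 3 3 3
SWAP    -> 3 3 3
PUSH 1  -> 3 3 3 1
SUB     -> 3 3 2
SWAP    -> 3 2 3
ADD     -> 3 5
OVER    -> 3 5 3
DUP     -> 3 5 3 3
OVER    -> 3 5 3 3 3
EQ      -> 3 5 3 1
NEG     -> 3 5 3 -1
STORE 0 -> 3 5 3
ROT     -> 5 3 3

[5, 3, 3]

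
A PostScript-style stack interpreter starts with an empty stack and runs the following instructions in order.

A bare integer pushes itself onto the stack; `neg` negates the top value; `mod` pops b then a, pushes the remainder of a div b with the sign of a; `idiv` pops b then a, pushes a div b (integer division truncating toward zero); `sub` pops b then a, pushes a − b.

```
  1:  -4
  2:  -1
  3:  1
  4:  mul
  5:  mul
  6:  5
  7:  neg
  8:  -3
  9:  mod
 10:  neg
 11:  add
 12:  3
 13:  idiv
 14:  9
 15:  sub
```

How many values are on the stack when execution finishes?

-4   : -4
-1   : -4 -1
1    : -4 -1 1
mul  : -4 -1
mul  : 4
5    : 4 5
neg  : 4 -5
-3   : 4 -5 -3
mod  : 4 -2
neg  : 4 2
add  : 6
3    : 6 3
idiv : 2
9    : 2 9
sub  : -7

1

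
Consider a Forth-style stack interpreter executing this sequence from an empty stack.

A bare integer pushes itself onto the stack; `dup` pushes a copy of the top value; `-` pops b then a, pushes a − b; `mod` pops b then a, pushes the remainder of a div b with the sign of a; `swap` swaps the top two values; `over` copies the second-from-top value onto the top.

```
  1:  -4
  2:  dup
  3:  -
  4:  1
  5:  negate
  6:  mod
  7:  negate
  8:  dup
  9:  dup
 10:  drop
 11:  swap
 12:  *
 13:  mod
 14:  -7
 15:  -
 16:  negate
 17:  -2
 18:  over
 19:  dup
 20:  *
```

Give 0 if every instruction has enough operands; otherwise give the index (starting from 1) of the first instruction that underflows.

-4      [-4]
dup     [-4, -4]
-       [0]
1       [0, 1]
negate  [0, -1]
mod     [0]
negate  [0]
dup     [0, 0]
dup     [0, 0, 0]
drop    [0, 0]
swap    [0, 0]
*       [0]
mod  — needs 2 operands, stack has 1 → underflow

13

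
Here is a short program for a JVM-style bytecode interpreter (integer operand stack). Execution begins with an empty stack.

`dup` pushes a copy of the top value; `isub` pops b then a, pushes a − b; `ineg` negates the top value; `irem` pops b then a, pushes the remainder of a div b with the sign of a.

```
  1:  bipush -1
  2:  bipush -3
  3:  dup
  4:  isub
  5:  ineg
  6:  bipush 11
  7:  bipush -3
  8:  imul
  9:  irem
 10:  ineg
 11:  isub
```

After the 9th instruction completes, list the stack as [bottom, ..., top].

bipush -1 -> [-1]
bipush -3 -> [-1, -3]
dup       -> [-1, -3, -3]
isub      -> [-1, 0]
ineg      -> [-1, 0]
bipush 11 -> [-1, 0, 11]
bipush -3 -> [-1, 0, 11, -3]
imul      -> [-1, 0, -33]
irem      -> [-1, 0]

[-1, 0]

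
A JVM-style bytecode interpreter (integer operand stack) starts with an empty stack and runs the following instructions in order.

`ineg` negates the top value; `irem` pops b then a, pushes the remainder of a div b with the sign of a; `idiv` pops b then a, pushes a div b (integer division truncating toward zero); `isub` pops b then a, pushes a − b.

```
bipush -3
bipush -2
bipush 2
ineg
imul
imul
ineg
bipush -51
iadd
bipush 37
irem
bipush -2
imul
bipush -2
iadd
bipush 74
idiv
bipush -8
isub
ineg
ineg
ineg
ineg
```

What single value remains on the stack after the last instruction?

8

bipush -3  → [-3]
bipush -2  → [-3, -2]
bipush 2   → [-3, -2, 2]
ineg       → [-3, -2, -2]
imul       → [-3, 4]
imul       → [-12]
ineg       → [12]
bipush -51 → [12, -51]
iadd       → [-39]
bipush 37  → [-39, 37]
irem       → [-2]
bipush -2  → [-2, -2]
imul       → [4]
bipush -2  → [4, -2]
iadd       → [2]
bipush 74  → [2, 74]
idiv       → [0]
bipush -8  → [0, -8]
isub       → [8]
ineg       → [-8]
ineg       → [8]
ineg       → [-8]
ineg       → [8]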